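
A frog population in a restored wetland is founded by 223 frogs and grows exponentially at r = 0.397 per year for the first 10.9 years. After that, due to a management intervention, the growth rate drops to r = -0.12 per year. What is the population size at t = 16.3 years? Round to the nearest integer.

8835 frogs

Phase 1: N(10.9) = 223·e^(0.397×10.9) = 223·e^4.327 = 16889.9.
Phase 2 runs for 16.3 − 10.9 = 5.4 years at r = -0.12.
N(16.3) = 16889.9·e^(-0.12×5.4) = 16889.9·e^-0.648 = 8834.96.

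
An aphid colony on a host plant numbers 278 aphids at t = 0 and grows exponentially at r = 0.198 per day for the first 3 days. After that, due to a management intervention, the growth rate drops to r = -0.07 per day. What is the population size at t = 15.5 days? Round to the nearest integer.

210 aphids

Phase 1: N(3) = 278·e^(0.198×3) = 278·e^0.594 = 503.519.
Phase 2 runs for 15.5 − 3 = 12.5 days at r = -0.07.
N(15.5) = 503.519·e^(-0.07×12.5) = 503.519·e^-0.875 = 209.898.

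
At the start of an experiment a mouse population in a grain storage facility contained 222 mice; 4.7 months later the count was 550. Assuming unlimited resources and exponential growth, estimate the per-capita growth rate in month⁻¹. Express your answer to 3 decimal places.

From N(t) = N₀·e^(rt): e^(r·4.7) = 550/222 = 2.4775.
r·4.7 = ln(2.4775) = 0.90724, so r = 0.90724/4.7 = 0.19303.

0.193 per month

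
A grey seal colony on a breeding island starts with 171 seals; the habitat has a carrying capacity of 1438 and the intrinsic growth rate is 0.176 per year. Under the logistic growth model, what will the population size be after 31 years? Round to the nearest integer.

1394 seals

A = (K − N₀)/N₀ = (1438 − 171)/171 = 7.4094.
N(t) = K/(1 + A·e^(−rt)) = 1438/(1 + 7.4094×e^(−0.176×31)).
e^(−5.456) = 0.0042706; denominator = 1 + 7.4094×0.0042706 = 1.0316.
N = 1438/1.0316 = 1393.89.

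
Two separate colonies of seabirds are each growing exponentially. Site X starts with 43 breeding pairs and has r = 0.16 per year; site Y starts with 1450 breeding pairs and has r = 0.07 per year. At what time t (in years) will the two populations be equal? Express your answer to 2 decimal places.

39.09 years

Set 43·e^(0.16t) = 1450·e^(0.07t).
e^((0.16 − 0.07)t) = 1450/43 → e^(0.09·t) = 33.721.
0.09·t = ln(33.721) = 3.5181, so t = 3.5181/0.09 = 39.09.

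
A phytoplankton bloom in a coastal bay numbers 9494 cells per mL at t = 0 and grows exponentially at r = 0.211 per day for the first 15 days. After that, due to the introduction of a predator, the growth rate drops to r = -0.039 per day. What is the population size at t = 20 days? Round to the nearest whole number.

185056 cells per mL

Phase 1: N(15) = 9494·e^(0.211×15) = 9494·e^3.165 = 224901.
Phase 2 runs for 20 − 15 = 5 days at r = -0.039.
N(20) = 224901·e^(-0.039×5) = 224901·e^-0.195 = 185056.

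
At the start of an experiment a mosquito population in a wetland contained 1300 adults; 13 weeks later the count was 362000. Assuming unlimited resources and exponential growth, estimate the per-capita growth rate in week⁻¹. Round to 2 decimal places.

From N(t) = N₀·e^(rt): e^(r·13) = 362000/1300 = 278.46.
r·13 = ln(278.46) = 5.6293, so r = 5.6293/13 = 0.43302.

0.43 per week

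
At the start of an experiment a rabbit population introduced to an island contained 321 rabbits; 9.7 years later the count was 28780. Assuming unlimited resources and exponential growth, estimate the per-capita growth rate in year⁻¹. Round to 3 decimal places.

From N(t) = N₀·e^(rt): e^(r·9.7) = 28780/321 = 89.657.
r·9.7 = ln(89.657) = 4.496, so r = 4.496/9.7 = 0.4635.

0.464 per year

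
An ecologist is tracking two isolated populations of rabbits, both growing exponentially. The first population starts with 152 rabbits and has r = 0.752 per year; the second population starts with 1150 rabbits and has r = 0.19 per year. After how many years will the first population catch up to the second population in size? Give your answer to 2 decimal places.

Set 152·e^(0.752t) = 1150·e^(0.19t).
e^((0.752 − 0.19)t) = 1150/152 → e^(0.562·t) = 7.5658.
0.562·t = ln(7.5658) = 2.0236, so t = 2.0236/0.562 = 3.6008.

3.60 years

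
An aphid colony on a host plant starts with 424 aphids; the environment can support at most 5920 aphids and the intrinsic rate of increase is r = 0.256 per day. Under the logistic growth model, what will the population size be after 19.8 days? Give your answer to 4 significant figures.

5474 aphids

A = (K − N₀)/N₀ = (5920 − 424)/424 = 12.962.
N(t) = K/(1 + A·e^(−rt)) = 5920/(1 + 12.962×e^(−0.256×19.8)).
e^(−5.069) = 0.00629; denominator = 1 + 12.962×0.00629 = 1.0815.
N = 5920/1.0815 = 5473.72.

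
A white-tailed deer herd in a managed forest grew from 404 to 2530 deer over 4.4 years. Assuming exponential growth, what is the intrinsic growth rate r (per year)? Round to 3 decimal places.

From N(t) = N₀·e^(rt): e^(r·4.4) = 2530/404 = 6.2624.
r·4.4 = ln(6.2624) = 1.8346, so r = 1.8346/4.4 = 0.41695.

0.417 per year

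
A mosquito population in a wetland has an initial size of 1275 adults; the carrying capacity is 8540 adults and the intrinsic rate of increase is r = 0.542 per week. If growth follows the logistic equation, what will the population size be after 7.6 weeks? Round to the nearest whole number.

7816 adults

A = (K − N₀)/N₀ = (8540 − 1275)/1275 = 5.698.
N(t) = K/(1 + A·e^(−rt)) = 8540/(1 + 5.698×e^(−0.542×7.6)).
e^(−4.119) = 0.016258; denominator = 1 + 5.698×0.016258 = 1.0926.
N = 8540/1.0926 = 7815.96.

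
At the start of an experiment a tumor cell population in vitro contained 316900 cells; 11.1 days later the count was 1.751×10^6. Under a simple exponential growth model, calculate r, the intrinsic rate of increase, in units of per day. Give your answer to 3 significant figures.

0.154 per day

From N(t) = N₀·e^(rt): e^(r·11.1) = 1.751×10^6/316900 = 5.5254.
r·11.1 = ln(5.5254) = 1.7094, so r = 1.7094/11.1 = 0.154.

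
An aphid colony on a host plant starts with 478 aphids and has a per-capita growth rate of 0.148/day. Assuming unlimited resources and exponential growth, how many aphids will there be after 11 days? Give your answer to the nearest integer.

N(t) = N₀·e^(rt) = 478 × e^(0.148×11) = 478 × e^1.628.
e^1.628 ≈ 5.0937, so N ≈ 478 × 5.0937 = 2434.78.

2435 aphids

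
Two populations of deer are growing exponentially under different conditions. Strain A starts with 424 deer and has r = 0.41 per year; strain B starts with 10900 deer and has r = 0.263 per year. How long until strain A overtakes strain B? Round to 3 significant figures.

Set 424·e^(0.41t) = 10900·e^(0.263t).
e^((0.41 − 0.263)t) = 10900/424 → e^(0.147·t) = 25.708.
0.147·t = ln(25.708) = 3.2468, so t = 3.2468/0.147 = 22.087.

22.1 years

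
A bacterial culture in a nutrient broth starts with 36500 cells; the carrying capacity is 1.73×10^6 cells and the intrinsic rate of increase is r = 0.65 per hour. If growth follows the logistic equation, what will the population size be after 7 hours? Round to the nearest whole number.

A = (K − N₀)/N₀ = (1.73×10^6 − 36500)/36500 = 46.397.
N(t) = K/(1 + A·e^(−rt)) = 1.73×10^6/(1 + 46.397×e^(−0.65×7)).
e^(−4.55) = 0.010567; denominator = 1 + 46.397×0.010567 = 1.4903.
N = 1.73×10^6/1.4903 = 1.160848×10^6.

1160848 cells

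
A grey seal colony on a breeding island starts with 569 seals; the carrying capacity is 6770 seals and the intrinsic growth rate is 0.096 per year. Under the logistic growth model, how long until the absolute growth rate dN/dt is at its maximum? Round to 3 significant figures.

24.9 years

Logistic growth is fastest at N = K/2 = 3385.
A = (K − N₀)/N₀ = 10.898. Set K/(1 + A·e^(−rt)) = K/2 → A·e^(−rt) = 1.
e^(−0.096t) = 1/10.898 = 0.0917594, so t = ln(10.898)/0.096 = 2.3886/0.096 = 24.881.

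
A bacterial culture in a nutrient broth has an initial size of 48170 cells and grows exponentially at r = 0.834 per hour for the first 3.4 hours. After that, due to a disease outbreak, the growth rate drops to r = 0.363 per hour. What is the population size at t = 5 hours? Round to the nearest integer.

Phase 1: N(3.4) = 48170·e^(0.834×3.4) = 48170·e^2.836 = 820847.
Phase 2 runs for 5 − 3.4 = 1.6 hours at r = 0.363.
N(5) = 820847·e^(0.363×1.6) = 820847·e^0.5808 = 1.467237×10^6.

1467237 cells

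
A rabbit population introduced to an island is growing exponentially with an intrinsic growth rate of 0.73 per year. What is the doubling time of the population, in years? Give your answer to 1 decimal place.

0.9 years

Doubling time t_d = ln(2)/r = 0.6931/0.73 = 0.94952.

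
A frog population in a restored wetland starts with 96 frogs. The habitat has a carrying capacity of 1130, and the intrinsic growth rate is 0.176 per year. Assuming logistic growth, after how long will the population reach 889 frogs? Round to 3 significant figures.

A = (K − N₀)/N₀ = (1130 − 96)/96 = 10.771.
Solve 1130/(1 + 10.771·e^(−0.176t)) = 889: 1 + 10.771·e^(−0.176t) = 1.2711, so e^(−0.176t) = 0.025169.
−0.176·t = ln(0.025169) = -3.6821, so t = 3.6821/0.176 = 20.921.

20.9 years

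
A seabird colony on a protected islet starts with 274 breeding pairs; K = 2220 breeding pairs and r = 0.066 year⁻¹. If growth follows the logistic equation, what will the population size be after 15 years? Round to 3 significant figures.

610 breeding pairs

A = (K − N₀)/N₀ = (2220 − 274)/274 = 7.1022.
N(t) = K/(1 + A·e^(−rt)) = 2220/(1 + 7.1022×e^(−0.066×15)).
e^(−0.99) = 0.37158; denominator = 1 + 7.1022×0.37158 = 3.639.
N = 2220/3.639 = 610.056.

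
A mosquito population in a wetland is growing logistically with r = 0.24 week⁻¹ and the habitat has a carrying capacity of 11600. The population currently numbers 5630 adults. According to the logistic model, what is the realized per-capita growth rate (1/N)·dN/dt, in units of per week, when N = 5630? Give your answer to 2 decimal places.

(1/N)·dN/dt = r(1 − N/K) = 0.24 × (1 − 5630/11600).
= 0.24 × 0.51466 = 0.12352.

0.12 per week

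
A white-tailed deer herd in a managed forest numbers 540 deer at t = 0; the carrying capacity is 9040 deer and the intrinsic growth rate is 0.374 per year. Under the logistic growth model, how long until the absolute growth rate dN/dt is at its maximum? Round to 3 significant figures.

7.37 years

Logistic growth is fastest at N = K/2 = 4520.
A = (K − N₀)/N₀ = 15.741. Set K/(1 + A·e^(−rt)) = K/2 → A·e^(−rt) = 1.
e^(−0.374t) = 1/15.741 = 0.0635294, so t = ln(15.741)/0.374 = 2.7563/0.374 = 7.3697.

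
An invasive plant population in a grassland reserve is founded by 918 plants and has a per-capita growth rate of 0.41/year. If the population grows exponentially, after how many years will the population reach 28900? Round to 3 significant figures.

8.41 years

Set N₀·e^(rt) = 28900: e^(0.41·t) = 28900/918 = 31.481.
0.41·t = ln(31.481) = 3.4494, so t = 3.4494/0.41 = 8.4132.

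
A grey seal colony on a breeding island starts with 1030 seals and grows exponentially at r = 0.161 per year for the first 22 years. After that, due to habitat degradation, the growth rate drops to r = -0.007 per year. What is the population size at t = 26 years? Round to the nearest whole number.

Phase 1: N(22) = 1030·e^(0.161×22) = 1030·e^3.542 = 35572.
Phase 2 runs for 26 − 22 = 4 years at r = -0.007.
N(26) = 35572·e^(-0.007×4) = 35572·e^-0.028 = 34589.8.

34590 seals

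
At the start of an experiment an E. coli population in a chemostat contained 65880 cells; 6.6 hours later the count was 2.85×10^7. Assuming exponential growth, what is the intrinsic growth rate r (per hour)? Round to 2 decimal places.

From N(t) = N₀·e^(rt): e^(r·6.6) = 2.85×10^7/65880 = 432.6.
r·6.6 = ln(432.6) = 6.0698, so r = 6.0698/6.6 = 0.91967.

0.92 per hour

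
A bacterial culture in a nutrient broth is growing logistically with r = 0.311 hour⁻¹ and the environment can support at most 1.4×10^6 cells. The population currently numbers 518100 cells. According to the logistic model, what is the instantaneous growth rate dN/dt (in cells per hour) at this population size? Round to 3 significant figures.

101000 cells per hour

dN/dt = rN(1 − N/K) = 0.311 × 518100 × (1 − 518100/1.4×10^6).
1 − 518100/1.4×10^6 = 0.62993; dN/dt = 0.311 × 518100 × 0.62993 = 1.015×10^5.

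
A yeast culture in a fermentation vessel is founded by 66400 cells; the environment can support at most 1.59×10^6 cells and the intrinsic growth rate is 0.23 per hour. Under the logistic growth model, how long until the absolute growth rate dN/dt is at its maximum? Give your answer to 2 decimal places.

13.62 hours

Logistic growth is fastest at N = K/2 = 795000.
A = (K − N₀)/N₀ = 22.946. Set K/(1 + A·e^(−rt)) = K/2 → A·e^(−rt) = 1.
e^(−0.23t) = 1/22.946 = 0.043581, so t = ln(22.946)/0.23 = 3.1331/0.23 = 13.622.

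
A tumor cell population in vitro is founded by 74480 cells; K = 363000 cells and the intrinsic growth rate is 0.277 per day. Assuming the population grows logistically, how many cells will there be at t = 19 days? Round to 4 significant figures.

A = (K − N₀)/N₀ = (363000 − 74480)/74480 = 3.8738.
N(t) = K/(1 + A·e^(−rt)) = 363000/(1 + 3.8738×e^(−0.277×19)).
e^(−5.263) = 0.0051797; denominator = 1 + 3.8738×0.0051797 = 1.0201.
N = 363000/1.0201 = 355860.

355900 cells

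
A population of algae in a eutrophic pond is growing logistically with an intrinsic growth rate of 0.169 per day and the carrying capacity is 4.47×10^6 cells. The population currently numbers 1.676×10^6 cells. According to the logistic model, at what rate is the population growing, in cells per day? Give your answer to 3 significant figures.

177000 cells per day

dN/dt = rN(1 − N/K) = 0.169 × 1.676×10^6 × (1 − 1.676×10^6/4.47×10^6).
1 − 1.676×10^6/4.47×10^6 = 0.62506; dN/dt = 0.169 × 1.676×10^6 × 0.62506 = 1.77043×10^5.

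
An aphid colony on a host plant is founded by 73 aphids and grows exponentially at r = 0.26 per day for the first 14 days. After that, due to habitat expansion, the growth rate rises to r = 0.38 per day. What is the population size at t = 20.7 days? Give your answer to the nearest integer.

35471 aphids

Phase 1: N(14) = 73·e^(0.26×14) = 73·e^3.64 = 2780.7.
Phase 2 runs for 20.7 − 14 = 6.7 days at r = 0.38.
N(20.7) = 2780.7·e^(0.38×6.7) = 2780.7·e^2.546 = 35470.6.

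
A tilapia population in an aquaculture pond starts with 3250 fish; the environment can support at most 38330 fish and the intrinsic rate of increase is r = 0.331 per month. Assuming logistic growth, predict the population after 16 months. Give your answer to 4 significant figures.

A = (K − N₀)/N₀ = (38330 − 3250)/3250 = 10.794.
N(t) = K/(1 + A·e^(−rt)) = 38330/(1 + 10.794×e^(−0.331×16)).
e^(−5.296) = 0.0050116; denominator = 1 + 10.794×0.0050116 = 1.0541.
N = 38330/1.0541 = 36363.

36360 fish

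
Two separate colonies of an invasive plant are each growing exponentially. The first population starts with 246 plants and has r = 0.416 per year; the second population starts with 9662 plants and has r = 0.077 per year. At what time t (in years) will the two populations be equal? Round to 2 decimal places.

Set 246·e^(0.416t) = 9662·e^(0.077t).
e^((0.416 − 0.077)t) = 9662/246 → e^(0.339·t) = 39.276.
0.339·t = ln(39.276) = 3.6706, so t = 3.6706/0.339 = 10.828.

10.83 years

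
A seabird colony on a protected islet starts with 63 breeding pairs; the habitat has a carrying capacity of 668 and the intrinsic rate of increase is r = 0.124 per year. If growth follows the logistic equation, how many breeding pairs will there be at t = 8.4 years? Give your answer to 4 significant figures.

152.2 breeding pairs

A = (K − N₀)/N₀ = (668 − 63)/63 = 9.6032.
N(t) = K/(1 + A·e^(−rt)) = 668/(1 + 9.6032×e^(−0.124×8.4)).
e^(−1.042) = 0.35289; denominator = 1 + 9.6032×0.35289 = 4.3889.
N = 668/4.3889 = 152.204.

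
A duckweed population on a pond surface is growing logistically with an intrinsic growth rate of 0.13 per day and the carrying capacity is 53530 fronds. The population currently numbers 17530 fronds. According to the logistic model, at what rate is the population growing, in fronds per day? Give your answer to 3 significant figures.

1530 fronds per day

dN/dt = rN(1 − N/K) = 0.13 × 17530 × (1 − 17530/53530).
1 − 17530/53530 = 0.67252; dN/dt = 0.13 × 17530 × 0.67252 = 1532.6.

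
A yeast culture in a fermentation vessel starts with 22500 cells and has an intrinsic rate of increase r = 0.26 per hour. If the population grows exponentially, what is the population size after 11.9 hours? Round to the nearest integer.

496466 cells

N(t) = N₀·e^(rt) = 22500 × e^(0.26×11.9) = 22500 × e^3.094.
e^3.094 ≈ 22.065, so N ≈ 22500 × 22.065 = 496466.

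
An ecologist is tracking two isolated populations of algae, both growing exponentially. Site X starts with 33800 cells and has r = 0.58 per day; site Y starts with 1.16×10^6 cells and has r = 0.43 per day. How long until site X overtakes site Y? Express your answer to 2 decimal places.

23.57 days

Set 33800·e^(0.58t) = 1.16×10^6·e^(0.43t).
e^((0.58 − 0.43)t) = 1.16×10^6/33800 → e^(0.15·t) = 34.32.
0.15·t = ln(34.32) = 3.5357, so t = 3.5357/0.15 = 23.571.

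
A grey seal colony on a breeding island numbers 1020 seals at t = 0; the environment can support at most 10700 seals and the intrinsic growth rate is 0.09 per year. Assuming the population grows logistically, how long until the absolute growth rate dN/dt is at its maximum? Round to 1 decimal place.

Logistic growth is fastest at N = K/2 = 5350.
A = (K − N₀)/N₀ = 9.4902. Set K/(1 + A·e^(−rt)) = K/2 → A·e^(−rt) = 1.
e^(−0.09t) = 1/9.4902 = 0.105372, so t = ln(9.4902)/0.09 = 2.2503/0.09 = 25.003.

25.0 years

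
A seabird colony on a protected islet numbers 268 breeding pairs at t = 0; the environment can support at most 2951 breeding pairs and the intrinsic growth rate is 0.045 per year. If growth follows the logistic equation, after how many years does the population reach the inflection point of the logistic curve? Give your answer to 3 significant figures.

51.2 years

Logistic growth is fastest at N = K/2 = 1475.5.
A = (K − N₀)/N₀ = 10.011. Set K/(1 + A·e^(−rt)) = K/2 → A·e^(−rt) = 1.
e^(−0.045t) = 1/10.011 = 0.0998882, so t = ln(10.011)/0.045 = 2.3037/0.045 = 51.193.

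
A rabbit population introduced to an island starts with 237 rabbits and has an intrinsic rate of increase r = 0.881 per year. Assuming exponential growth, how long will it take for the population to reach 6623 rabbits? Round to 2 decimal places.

Set N₀·e^(rt) = 6623: e^(0.881·t) = 6623/237 = 27.945.
0.881·t = ln(27.945) = 3.3302, so t = 3.3302/0.881 = 3.7801.

3.78 years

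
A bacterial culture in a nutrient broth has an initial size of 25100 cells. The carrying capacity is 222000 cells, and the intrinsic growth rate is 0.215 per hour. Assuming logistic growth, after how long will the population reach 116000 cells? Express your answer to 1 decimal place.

A = (K − N₀)/N₀ = (222000 − 25100)/25100 = 7.8446.
Solve 222000/(1 + 7.8446·e^(−0.215t)) = 116000: 1 + 7.8446·e^(−0.215t) = 1.9138, so e^(−0.215t) = 0.116487.
−0.215·t = ln(0.116487) = -2.15, so t = 2.15/0.215 = 9.9999.

10.0 hours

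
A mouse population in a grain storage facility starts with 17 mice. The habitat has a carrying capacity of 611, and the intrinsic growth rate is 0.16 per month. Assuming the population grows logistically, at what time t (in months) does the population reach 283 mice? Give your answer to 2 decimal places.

A = (K − N₀)/N₀ = (611 − 17)/17 = 34.941.
Solve 611/(1 + 34.941·e^(−0.16t)) = 283: 1 + 34.941·e^(−0.16t) = 2.159, so e^(−0.16t) = 0.0331703.
−0.16·t = ln(0.0331703) = -3.4061, so t = 3.4061/0.16 = 21.288.

21.29 months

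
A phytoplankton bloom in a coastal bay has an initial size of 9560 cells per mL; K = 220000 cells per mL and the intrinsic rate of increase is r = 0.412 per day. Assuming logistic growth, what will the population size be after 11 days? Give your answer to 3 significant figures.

A = (K − N₀)/N₀ = (220000 − 9560)/9560 = 22.013.
N(t) = K/(1 + A·e^(−rt)) = 220000/(1 + 22.013×e^(−0.412×11)).
e^(−4.532) = 0.010759; denominator = 1 + 22.013×0.010759 = 1.2368.
N = 220000/1.2368 = 177873.

178000 cells per mL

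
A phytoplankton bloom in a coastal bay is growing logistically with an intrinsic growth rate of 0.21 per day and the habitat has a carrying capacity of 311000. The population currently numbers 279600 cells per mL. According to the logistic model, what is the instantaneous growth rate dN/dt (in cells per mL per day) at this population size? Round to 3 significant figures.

dN/dt = rN(1 − N/K) = 0.21 × 279600 × (1 − 279600/311000).
1 − 279600/311000 = 0.10096; dN/dt = 0.21 × 279600 × 0.10096 = 5928.2.

5930 cells per mL per day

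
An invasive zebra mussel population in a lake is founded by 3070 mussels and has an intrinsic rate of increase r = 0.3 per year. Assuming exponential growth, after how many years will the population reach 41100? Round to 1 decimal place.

Set N₀·e^(rt) = 41100: e^(0.3·t) = 41100/3070 = 13.388.
0.3·t = ln(13.388) = 2.5943, so t = 2.5943/0.3 = 8.6478.

8.6 years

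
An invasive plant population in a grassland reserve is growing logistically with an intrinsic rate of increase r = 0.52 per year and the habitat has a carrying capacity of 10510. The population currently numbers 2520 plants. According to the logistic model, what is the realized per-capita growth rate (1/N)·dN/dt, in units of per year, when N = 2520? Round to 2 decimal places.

0.40 per year

(1/N)·dN/dt = r(1 − N/K) = 0.52 × (1 − 2520/10510).
= 0.52 × 0.76023 = 0.39532.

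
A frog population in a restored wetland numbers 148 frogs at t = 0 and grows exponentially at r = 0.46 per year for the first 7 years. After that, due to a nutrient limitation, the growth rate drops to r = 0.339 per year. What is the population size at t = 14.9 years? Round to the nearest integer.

53923 frogs

Phase 1: N(7) = 148·e^(0.46×7) = 148·e^3.22 = 3704.16.
Phase 2 runs for 14.9 − 7 = 7.9 years at r = 0.339.
N(14.9) = 3704.16·e^(0.339×7.9) = 3704.16·e^2.678 = 53923.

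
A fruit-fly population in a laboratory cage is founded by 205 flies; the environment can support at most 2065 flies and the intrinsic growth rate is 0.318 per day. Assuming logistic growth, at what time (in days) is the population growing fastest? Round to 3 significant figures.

Logistic growth is fastest at N = K/2 = 1032.5.
A = (K − N₀)/N₀ = 9.0732. Set K/(1 + A·e^(−rt)) = K/2 → A·e^(−rt) = 1.
e^(−0.318t) = 1/9.0732 = 0.110215, so t = ln(9.0732)/0.318 = 2.2053/0.318 = 6.935.

6.93 days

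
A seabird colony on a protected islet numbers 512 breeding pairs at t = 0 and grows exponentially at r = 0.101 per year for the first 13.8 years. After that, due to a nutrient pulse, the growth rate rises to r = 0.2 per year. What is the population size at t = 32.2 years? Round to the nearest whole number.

81808 breeding pairs

Phase 1: N(13.8) = 512·e^(0.101×13.8) = 512·e^1.394 = 2063.43.
Phase 2 runs for 32.2 − 13.8 = 18.4 years at r = 0.2.
N(32.2) = 2063.43·e^(0.2×18.4) = 2063.43·e^3.68 = 81807.5.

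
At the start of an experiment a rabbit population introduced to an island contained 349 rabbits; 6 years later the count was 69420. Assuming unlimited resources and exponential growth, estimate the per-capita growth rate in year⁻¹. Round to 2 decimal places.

From N(t) = N₀·e^(rt): e^(r·6) = 69420/349 = 198.91.
r·6 = ln(198.91) = 5.2929, so r = 5.2929/6 = 0.88214.

0.88 per year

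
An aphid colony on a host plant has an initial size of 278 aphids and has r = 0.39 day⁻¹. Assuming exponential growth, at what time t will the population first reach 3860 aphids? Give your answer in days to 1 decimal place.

6.7 days

Set N₀·e^(rt) = 3860: e^(0.39·t) = 3860/278 = 13.885.
0.39·t = ln(13.885) = 2.6308, so t = 2.6308/0.39 = 6.7456.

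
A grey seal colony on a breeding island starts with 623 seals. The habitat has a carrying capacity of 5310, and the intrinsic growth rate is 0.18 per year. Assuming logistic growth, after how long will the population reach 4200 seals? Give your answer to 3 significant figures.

18.6 years

A = (K − N₀)/N₀ = (5310 − 623)/623 = 7.5233.
Solve 5310/(1 + 7.5233·e^(−0.18t)) = 4200: 1 + 7.5233·e^(−0.18t) = 1.2643, so e^(−0.18t) = 0.0351291.
−0.18·t = ln(0.0351291) = -3.3487, so t = 3.3487/0.18 = 18.604.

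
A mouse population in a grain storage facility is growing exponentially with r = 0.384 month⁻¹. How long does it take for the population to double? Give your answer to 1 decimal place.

1.8 months

Doubling time t_d = ln(2)/r = 0.6931/0.384 = 1.8051.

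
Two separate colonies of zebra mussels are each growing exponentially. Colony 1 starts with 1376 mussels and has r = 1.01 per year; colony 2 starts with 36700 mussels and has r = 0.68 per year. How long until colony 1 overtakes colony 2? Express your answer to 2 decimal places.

Set 1376·e^(1.01t) = 36700·e^(0.68t).
e^((1.01 − 0.68)t) = 36700/1376 → e^(0.33·t) = 26.672.
0.33·t = ln(26.672) = 3.2836, so t = 3.2836/0.33 = 9.9503.

9.95 years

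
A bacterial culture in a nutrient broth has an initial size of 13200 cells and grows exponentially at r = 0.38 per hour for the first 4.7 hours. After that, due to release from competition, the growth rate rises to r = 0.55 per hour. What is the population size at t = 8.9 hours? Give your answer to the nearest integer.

Phase 1: N(4.7) = 13200·e^(0.38×4.7) = 13200·e^1.786 = 78745.2.
Phase 2 runs for 8.9 − 4.7 = 4.2 hours at r = 0.55.
N(8.9) = 78745.2·e^(0.55×4.2) = 78745.2·e^2.31 = 793312.

793312 cells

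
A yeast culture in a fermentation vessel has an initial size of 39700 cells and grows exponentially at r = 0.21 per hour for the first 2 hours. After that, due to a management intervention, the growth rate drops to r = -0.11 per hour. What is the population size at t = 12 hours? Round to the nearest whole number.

20113 cells

Phase 1: N(2) = 39700·e^(0.21×2) = 39700·e^0.42 = 60421.9.
Phase 2 runs for 12 − 2 = 10 hours at r = -0.11.
N(12) = 60421.9·e^(-0.11×10) = 60421.9·e^-1.1 = 20112.7.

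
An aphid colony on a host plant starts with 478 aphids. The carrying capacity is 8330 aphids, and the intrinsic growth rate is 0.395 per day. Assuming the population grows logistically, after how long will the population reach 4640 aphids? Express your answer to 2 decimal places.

7.67 days

A = (K − N₀)/N₀ = (8330 − 478)/478 = 16.427.
Solve 8330/(1 + 16.427·e^(−0.395t)) = 4640: 1 + 16.427·e^(−0.395t) = 1.7953, so e^(−0.395t) = 0.0484123.
−0.395·t = ln(0.0484123) = -3.028, so t = 3.028/0.395 = 7.6658.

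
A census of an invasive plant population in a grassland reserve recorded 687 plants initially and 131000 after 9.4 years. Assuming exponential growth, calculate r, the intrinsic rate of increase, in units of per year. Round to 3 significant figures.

0.559 per year

From N(t) = N₀·e^(rt): e^(r·9.4) = 131000/687 = 190.68.
r·9.4 = ln(190.68) = 5.2506, so r = 5.2506/9.4 = 0.55858.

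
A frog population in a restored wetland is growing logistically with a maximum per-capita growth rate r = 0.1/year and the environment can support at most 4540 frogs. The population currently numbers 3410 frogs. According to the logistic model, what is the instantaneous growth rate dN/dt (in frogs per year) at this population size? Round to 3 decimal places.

dN/dt = rN(1 − N/K) = 0.1 × 3410 × (1 − 3410/4540).
1 − 3410/4540 = 0.2489; dN/dt = 0.1 × 3410 × 0.2489 = 84.874.

84.874 frogs per year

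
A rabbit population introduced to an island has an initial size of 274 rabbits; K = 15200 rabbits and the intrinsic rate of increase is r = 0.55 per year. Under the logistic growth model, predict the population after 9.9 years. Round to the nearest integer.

A = (K − N₀)/N₀ = (15200 − 274)/274 = 54.474.
N(t) = K/(1 + A·e^(−rt)) = 15200/(1 + 54.474×e^(−0.55×9.9)).
e^(−5.445) = 0.0043178; denominator = 1 + 54.474×0.0043178 = 1.2352.
N = 15200/1.2352 = 12305.6.

12306 rabbits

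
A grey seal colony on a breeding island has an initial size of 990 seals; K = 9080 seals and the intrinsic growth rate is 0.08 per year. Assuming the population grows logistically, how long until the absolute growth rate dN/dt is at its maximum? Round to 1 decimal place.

Logistic growth is fastest at N = K/2 = 4540.
A = (K − N₀)/N₀ = 8.1717. Set K/(1 + A·e^(−rt)) = K/2 → A·e^(−rt) = 1.
e^(−0.08t) = 1/8.1717 = 0.122373, so t = ln(8.1717)/0.08 = 2.1007/0.08 = 26.258.

26.3 years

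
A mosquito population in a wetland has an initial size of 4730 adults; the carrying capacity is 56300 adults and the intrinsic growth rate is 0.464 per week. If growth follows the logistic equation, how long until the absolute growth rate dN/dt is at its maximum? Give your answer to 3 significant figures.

5.15 weeks

Logistic growth is fastest at N = K/2 = 28150.
A = (K − N₀)/N₀ = 10.903. Set K/(1 + A·e^(−rt)) = K/2 → A·e^(−rt) = 1.
e^(−0.464t) = 1/10.903 = 0.09172, so t = ln(10.903)/0.464 = 2.389/0.464 = 5.1487.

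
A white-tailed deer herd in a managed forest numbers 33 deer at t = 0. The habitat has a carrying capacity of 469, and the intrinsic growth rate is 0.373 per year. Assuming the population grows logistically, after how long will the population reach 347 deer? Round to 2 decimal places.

9.72 years

A = (K − N₀)/N₀ = (469 − 33)/33 = 13.212.
Solve 469/(1 + 13.212·e^(−0.373t)) = 347: 1 + 13.212·e^(−0.373t) = 1.3516, so e^(−0.373t) = 0.0266108.
−0.373·t = ln(0.0266108) = -3.6264, so t = 3.6264/0.373 = 9.7224.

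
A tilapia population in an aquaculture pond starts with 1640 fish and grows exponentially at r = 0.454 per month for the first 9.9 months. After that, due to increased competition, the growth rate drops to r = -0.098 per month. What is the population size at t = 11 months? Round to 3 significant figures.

Phase 1: N(9.9) = 1640·e^(0.454×9.9) = 1640·e^4.495 = 146833.
Phase 2 runs for 11 − 9.9 = 1.1 months at r = -0.098.
N(11) = 146833·e^(-0.098×1.1) = 146833·e^-0.1078 = 131828.

132000 fish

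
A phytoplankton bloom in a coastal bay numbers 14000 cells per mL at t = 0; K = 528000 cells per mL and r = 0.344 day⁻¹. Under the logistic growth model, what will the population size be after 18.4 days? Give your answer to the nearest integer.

495564 cells per mL

A = (K − N₀)/N₀ = (528000 − 14000)/14000 = 36.714.
N(t) = K/(1 + A·e^(−rt)) = 528000/(1 + 36.714×e^(−0.344×18.4)).
e^(−6.33) = 0.0017827; denominator = 1 + 36.714×0.0017827 = 1.0655.
N = 528000/1.0655 = 495564.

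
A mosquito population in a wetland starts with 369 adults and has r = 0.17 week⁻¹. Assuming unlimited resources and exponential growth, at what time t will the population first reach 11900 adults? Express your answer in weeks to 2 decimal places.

Set N₀·e^(rt) = 11900: e^(0.17·t) = 11900/369 = 32.249.
0.17·t = ln(32.249) = 3.4735, so t = 3.4735/0.17 = 20.432.

20.43 weeks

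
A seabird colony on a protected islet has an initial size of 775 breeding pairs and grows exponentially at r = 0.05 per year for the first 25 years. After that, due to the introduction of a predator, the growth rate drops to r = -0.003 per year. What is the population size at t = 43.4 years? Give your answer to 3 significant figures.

Phase 1: N(25) = 775·e^(0.05×25) = 775·e^1.25 = 2705.02.
Phase 2 runs for 43.4 − 25 = 18.4 years at r = -0.003.
N(43.4) = 2705.02·e^(-0.003×18.4) = 2705.02·e^-0.0552 = 2559.75.

2560 breeding pairs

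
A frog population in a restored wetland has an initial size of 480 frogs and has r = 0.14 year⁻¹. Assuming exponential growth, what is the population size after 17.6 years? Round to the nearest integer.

N(t) = N₀·e^(rt) = 480 × e^(0.14×17.6) = 480 × e^2.464.
e^2.464 ≈ 11.752, so N ≈ 480 × 11.752 = 5640.83.

5641 frogs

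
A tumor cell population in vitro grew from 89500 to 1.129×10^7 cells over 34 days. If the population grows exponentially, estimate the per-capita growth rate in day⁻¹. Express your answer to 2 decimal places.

0.14 per day

From N(t) = N₀·e^(rt): e^(r·34) = 1.129×10^7/89500 = 126.15.
r·34 = ln(126.15) = 4.8374, so r = 4.8374/34 = 0.14228.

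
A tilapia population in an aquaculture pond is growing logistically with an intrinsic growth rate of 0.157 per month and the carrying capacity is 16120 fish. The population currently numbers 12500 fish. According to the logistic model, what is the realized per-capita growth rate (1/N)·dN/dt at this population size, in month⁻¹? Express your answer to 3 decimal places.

(1/N)·dN/dt = r(1 − N/K) = 0.157 × (1 − 12500/16120).
= 0.157 × 0.22457 = 0.035257.

0.035 per month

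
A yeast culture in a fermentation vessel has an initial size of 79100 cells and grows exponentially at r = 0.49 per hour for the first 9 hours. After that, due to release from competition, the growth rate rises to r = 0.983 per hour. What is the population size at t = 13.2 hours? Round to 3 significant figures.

Phase 1: N(9) = 79100·e^(0.49×9) = 79100·e^4.41 = 6.507515×10^6.
Phase 2 runs for 13.2 − 9 = 4.2 hours at r = 0.983.
N(13.2) = 6.507515×10^6·e^(0.983×4.2) = 6.507515×10^6·e^4.129 = 4.040577×10^8.

404000000 cells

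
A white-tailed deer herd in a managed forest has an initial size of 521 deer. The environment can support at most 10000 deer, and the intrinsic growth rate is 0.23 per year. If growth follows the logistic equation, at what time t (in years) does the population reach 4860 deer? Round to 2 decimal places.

A = (K − N₀)/N₀ = (10000 − 521)/521 = 18.194.
Solve 10000/(1 + 18.194·e^(−0.23t)) = 4860: 1 + 18.194·e^(−0.23t) = 2.0576, so e^(−0.23t) = 0.0581302.
−0.23·t = ln(0.0581302) = -2.8451, so t = 2.8451/0.23 = 12.37.

12.37 years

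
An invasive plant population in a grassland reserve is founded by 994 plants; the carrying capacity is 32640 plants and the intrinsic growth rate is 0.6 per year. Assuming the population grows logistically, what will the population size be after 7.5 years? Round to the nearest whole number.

A = (K − N₀)/N₀ = (32640 − 994)/994 = 31.837.
N(t) = K/(1 + A·e^(−rt)) = 32640/(1 + 31.837×e^(−0.6×7.5)).
e^(−4.5) = 0.011109; denominator = 1 + 31.837×0.011109 = 1.3537.
N = 32640/1.3537 = 24112.1.

24112 plants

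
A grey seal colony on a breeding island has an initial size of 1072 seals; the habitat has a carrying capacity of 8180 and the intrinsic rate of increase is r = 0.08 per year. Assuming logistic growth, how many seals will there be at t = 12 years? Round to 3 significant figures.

A = (K − N₀)/N₀ = (8180 − 1072)/1072 = 6.6306.
N(t) = K/(1 + A·e^(−rt)) = 8180/(1 + 6.6306×e^(−0.08×12)).
e^(−0.96) = 0.38289; denominator = 1 + 6.6306×0.38289 = 3.5388.
N = 8180/3.5388 = 2311.51.

2310 seals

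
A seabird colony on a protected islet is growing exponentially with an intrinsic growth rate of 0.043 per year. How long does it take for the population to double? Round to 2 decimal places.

16.12 years

Doubling time t_d = ln(2)/r = 0.6931/0.043 = 16.12.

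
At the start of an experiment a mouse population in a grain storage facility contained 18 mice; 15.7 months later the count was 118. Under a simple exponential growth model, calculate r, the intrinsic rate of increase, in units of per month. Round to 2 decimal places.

From N(t) = N₀·e^(rt): e^(r·15.7) = 118/18 = 6.5556.
r·15.7 = ln(6.5556) = 1.8803, so r = 1.8803/15.7 = 0.11977.

0.12 per month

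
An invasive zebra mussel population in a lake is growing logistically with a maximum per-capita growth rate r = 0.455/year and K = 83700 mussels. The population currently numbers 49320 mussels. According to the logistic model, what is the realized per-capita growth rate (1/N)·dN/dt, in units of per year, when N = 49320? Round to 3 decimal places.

0.187 per year

(1/N)·dN/dt = r(1 − N/K) = 0.455 × (1 − 49320/83700).
= 0.455 × 0.41075 = 0.18689.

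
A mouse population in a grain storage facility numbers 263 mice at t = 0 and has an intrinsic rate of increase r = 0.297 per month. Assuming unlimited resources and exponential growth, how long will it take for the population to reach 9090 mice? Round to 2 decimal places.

11.93 months

Set N₀·e^(rt) = 9090: e^(0.297·t) = 9090/263 = 34.563.
0.297·t = ln(34.563) = 3.5428, so t = 3.5428/0.297 = 11.929.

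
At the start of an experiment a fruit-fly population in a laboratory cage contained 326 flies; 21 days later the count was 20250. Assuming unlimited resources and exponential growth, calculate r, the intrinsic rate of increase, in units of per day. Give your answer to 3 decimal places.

0.197 per day

From N(t) = N₀·e^(rt): e^(r·21) = 20250/326 = 62.117.
r·21 = ln(62.117) = 4.129, so r = 4.129/21 = 0.19662.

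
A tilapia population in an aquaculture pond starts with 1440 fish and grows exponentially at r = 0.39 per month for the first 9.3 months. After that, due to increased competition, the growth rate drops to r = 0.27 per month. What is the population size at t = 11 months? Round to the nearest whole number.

85682 fish

Phase 1: N(9.3) = 1440·e^(0.39×9.3) = 1440·e^3.627 = 54143.8.
Phase 2 runs for 11 − 9.3 = 1.7 months at r = 0.27.
N(11) = 54143.8·e^(0.27×1.7) = 54143.8·e^0.459 = 85682.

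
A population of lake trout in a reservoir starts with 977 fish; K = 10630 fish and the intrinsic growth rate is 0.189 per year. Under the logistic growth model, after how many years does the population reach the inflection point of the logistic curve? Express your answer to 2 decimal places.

Logistic growth is fastest at N = K/2 = 5315.
A = (K − N₀)/N₀ = 9.8802. Set K/(1 + A·e^(−rt)) = K/2 → A·e^(−rt) = 1.
e^(−0.189t) = 1/9.8802 = 0.101212, so t = ln(9.8802)/0.189 = 2.2905/0.189 = 12.119.

12.12 years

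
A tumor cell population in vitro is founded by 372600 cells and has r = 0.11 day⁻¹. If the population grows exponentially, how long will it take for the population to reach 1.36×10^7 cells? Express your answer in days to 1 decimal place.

Set N₀·e^(rt) = 1.36×10^7: e^(0.11·t) = 1.36×10^7/372600 = 36.5.
0.11·t = ln(36.5) = 3.5973, so t = 3.5973/0.11 = 32.703.

32.7 days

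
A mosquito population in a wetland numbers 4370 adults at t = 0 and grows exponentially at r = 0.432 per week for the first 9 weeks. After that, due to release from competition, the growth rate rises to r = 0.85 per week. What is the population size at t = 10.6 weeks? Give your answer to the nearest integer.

Phase 1: N(9) = 4370·e^(0.432×9) = 4370·e^3.888 = 213314.
Phase 2 runs for 10.6 − 9 = 1.6 weeks at r = 0.85.
N(10.6) = 213314·e^(0.85×1.6) = 213314·e^1.36 = 831111.

831111 adults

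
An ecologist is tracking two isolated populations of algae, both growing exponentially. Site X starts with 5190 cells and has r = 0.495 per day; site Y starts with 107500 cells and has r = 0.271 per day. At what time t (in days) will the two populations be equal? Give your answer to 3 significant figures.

Set 5190·e^(0.495t) = 107500·e^(0.271t).
e^((0.495 − 0.271)t) = 107500/5190 → e^(0.224·t) = 20.713.
0.224·t = ln(20.713) = 3.0308, so t = 3.0308/0.224 = 13.53.

13.5 days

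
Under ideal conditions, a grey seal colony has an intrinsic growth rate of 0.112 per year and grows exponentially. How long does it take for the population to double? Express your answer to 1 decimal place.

Doubling time t_d = ln(2)/r = 0.6931/0.112 = 6.1888.

6.2 years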